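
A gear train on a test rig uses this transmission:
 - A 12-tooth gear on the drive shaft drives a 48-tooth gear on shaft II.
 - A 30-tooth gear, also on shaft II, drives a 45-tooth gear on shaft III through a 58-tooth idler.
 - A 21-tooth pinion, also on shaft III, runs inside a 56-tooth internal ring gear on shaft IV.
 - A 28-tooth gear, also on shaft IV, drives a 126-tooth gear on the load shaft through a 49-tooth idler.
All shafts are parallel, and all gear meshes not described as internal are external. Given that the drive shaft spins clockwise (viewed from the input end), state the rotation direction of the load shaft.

counterclockwise

the drive shaft → shaft II: external mesh, 1 reversal → CCW.
shaft II → shaft III: driver → idler → driven is 2 external meshes, 2 reversals → CCW.
shaft III → shaft IV: internal mesh, same direction → CCW.
shaft IV → the load shaft: driver → idler → driven is 2 external meshes, 2 reversals → CCW.
5 reversals in total — an odd number — so the load shaft turns opposite to the drive shaft.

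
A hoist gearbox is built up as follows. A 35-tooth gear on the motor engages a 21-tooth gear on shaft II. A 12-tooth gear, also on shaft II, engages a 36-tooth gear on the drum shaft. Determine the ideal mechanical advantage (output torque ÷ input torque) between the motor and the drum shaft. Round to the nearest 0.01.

1.80

Each stage contributes driven/driver: gear mesh 21/35 = 0.6, gear mesh 36/12 = 3.
Overall: 0.6 × 3 = 1.8.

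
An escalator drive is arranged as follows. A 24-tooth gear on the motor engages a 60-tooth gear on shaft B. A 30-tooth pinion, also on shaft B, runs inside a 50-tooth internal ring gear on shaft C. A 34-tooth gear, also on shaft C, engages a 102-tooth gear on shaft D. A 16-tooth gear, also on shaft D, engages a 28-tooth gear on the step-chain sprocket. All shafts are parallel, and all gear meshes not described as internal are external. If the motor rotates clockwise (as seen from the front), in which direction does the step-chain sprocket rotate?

counterclockwise

the motor → shaft B: external mesh, 1 reversal → CCW.
shaft B → shaft C: internal mesh, same direction → CCW.
shaft C → shaft D: external mesh, 1 reversal → CW.
shaft D → the step-chain sprocket: external mesh, 1 reversal → CCW.
3 reversals in total — an odd number — so the step-chain sprocket turns opposite to the motor.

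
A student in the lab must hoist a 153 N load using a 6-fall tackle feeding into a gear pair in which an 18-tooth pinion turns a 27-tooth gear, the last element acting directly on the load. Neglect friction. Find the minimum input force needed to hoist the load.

Block-and-tackle MA = number of supporting rope parts = 6.
Gear pair MA = 27/18 = 1.5.
Combined ideal MA = 6 × 1.5 = 9.
Effort = load / MA = 153 / 9 = 17 N.

17 N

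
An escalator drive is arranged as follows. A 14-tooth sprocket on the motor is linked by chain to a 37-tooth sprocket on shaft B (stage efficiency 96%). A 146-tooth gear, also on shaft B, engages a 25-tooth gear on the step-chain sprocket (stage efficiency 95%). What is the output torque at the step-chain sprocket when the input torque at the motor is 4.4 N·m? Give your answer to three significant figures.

1.82 N·m

Chain: ratio = 37/14 = 2.6429; torque at shaft B = 4.4 × 2.6429 × 0.96 = 11.163 N·m.
Gear mesh: ratio = 25/146 = 0.17123; torque at the step-chain sprocket = 11.163 × 0.17123 × 0.95 = 1.816 N·m.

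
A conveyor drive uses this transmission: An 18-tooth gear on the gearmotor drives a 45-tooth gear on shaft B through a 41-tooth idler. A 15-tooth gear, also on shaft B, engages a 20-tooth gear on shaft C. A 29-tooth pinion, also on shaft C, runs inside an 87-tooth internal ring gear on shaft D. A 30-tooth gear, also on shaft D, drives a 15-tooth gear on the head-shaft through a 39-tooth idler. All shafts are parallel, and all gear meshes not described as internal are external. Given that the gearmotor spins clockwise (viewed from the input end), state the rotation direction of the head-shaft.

the gearmotor → shaft B: driver → idler → driven is 2 external meshes, 2 reversals → CW.
shaft B → shaft C: external mesh, 1 reversal → CCW.
shaft C → shaft D: internal mesh, same direction → CCW.
shaft D → the head-shaft: driver → idler → driven is 2 external meshes, 2 reversals → CCW.
5 reversals in total — an odd number — so the head-shaft turns opposite to the gearmotor.

anticlockwise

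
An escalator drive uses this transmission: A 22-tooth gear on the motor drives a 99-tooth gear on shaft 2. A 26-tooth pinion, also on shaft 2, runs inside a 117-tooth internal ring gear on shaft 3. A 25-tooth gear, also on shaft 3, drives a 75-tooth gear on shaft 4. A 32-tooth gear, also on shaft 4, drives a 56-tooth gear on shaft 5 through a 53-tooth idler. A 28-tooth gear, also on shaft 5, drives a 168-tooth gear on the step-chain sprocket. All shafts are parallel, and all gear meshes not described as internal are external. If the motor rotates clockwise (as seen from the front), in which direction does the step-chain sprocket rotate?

the motor → shaft 2: external mesh, 1 reversal → CCW.
shaft 2 → shaft 3: internal mesh, same direction → CCW.
shaft 3 → shaft 4: external mesh, 1 reversal → CW.
shaft 4 → shaft 5: driver → idler → driven is 2 external meshes, 2 reversals → CW.
shaft 5 → the step-chain sprocket: external mesh, 1 reversal → CCW.
5 reversals in total — an odd number — so the step-chain sprocket turns opposite to the motor.

anticlockwise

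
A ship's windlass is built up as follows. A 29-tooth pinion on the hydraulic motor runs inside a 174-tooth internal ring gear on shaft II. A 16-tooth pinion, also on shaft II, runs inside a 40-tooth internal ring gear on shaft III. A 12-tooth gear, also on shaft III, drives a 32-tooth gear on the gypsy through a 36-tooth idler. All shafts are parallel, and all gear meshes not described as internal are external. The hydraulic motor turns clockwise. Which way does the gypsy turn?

clockwise

the hydraulic motor → shaft II: internal mesh, same direction → CW.
shaft II → shaft III: internal mesh, same direction → CW.
shaft III → the gypsy: driver → idler → driven is 2 external meshes, 2 reversals → CW.
2 reversals in total — an even number — so the gypsy turns the same way as the hydraulic motor.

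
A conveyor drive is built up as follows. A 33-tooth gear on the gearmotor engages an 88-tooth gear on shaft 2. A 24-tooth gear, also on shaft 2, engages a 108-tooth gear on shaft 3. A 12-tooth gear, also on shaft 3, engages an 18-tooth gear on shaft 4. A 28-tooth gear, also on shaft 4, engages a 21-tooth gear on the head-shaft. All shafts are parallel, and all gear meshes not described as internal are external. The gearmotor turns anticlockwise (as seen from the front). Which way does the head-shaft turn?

the gearmotor → shaft 2: external mesh, 1 reversal → CW.
shaft 2 → shaft 3: external mesh, 1 reversal → CCW.
shaft 3 → shaft 4: external mesh, 1 reversal → CW.
shaft 4 → the head-shaft: external mesh, 1 reversal → CCW.
4 reversals in total — an even number — so the head-shaft turns the same way as the gearmotor.

anticlockwise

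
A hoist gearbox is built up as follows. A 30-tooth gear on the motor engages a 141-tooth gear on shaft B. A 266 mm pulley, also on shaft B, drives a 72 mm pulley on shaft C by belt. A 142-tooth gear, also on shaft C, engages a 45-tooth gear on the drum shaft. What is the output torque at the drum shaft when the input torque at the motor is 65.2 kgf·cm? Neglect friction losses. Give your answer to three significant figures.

26.3 kgf·cm

Gear mesh: ratio = 141/30 = 4.7; torque at shaft B = 65.2 × 4.7 = 306.44 kgf·cm.
Belt: ratio = 72/266 = 0.27068; torque at shaft C = 306.44 × 0.27068 = 82.946 kgf·cm.
Gear mesh: ratio = 45/142 = 0.3169; torque at the drum shaft = 82.946 × 0.3169 = 26.286 kgf·cm.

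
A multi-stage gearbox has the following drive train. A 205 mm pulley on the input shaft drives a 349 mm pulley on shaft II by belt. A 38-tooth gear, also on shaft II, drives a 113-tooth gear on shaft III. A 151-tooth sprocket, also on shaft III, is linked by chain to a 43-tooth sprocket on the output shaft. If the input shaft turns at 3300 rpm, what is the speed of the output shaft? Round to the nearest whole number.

the input shaft → shaft II (belt, 349/205): 3300 ÷ 1.7024 = 1938.4 rpm
shaft II → shaft III (gear mesh, 113/38): 1938.4 ÷ 2.9737 = 651.85 rpm
shaft III → the output shaft (chain, 43/151): 651.85 ÷ 0.28477 = 2289.1 rpm

2289 rpm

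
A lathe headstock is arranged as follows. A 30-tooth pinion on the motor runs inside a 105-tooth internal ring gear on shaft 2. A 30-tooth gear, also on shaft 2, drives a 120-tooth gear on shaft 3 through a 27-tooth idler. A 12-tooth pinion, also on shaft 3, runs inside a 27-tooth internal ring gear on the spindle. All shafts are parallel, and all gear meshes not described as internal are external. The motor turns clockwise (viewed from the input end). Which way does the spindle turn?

the motor → shaft 2: internal mesh, same direction → CW.
shaft 2 → shaft 3: driver → idler → driven is 2 external meshes, 2 reversals → CW.
shaft 3 → the spindle: internal mesh, same direction → CW.
2 reversals in total — an even number — so the spindle turns the same way as the motor.

clockwise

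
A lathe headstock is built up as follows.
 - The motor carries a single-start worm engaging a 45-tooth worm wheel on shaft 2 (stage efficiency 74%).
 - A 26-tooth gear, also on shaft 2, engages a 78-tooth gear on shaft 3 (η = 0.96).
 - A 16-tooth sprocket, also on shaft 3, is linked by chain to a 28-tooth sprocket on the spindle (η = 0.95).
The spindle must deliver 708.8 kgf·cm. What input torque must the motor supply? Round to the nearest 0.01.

4.45 kgf·cm

Overall ratio R = 45 × 3 × 1.75 = 236.25; overall efficiency η = 0.74 × 0.96 × 0.95 = 0.6749.
Input torque = output torque / (R × η) = 708.8 / (236.25 × 0.6749) = 4.4455 kgf·cm.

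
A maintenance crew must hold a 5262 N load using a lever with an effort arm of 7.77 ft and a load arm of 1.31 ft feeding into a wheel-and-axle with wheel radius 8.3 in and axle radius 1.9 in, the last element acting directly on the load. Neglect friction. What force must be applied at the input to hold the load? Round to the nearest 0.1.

203.1 N

Lever MA = effort arm / load arm = 7.77/1.31 = 5.9313.
Wheel-and-axle MA = R/r = 8.3/1.9 = 4.3684.
Combined ideal MA = 5.9313 × 4.3684 = 25.91.
Effort = load / MA = 5262 / 25.91 = 203.08 N.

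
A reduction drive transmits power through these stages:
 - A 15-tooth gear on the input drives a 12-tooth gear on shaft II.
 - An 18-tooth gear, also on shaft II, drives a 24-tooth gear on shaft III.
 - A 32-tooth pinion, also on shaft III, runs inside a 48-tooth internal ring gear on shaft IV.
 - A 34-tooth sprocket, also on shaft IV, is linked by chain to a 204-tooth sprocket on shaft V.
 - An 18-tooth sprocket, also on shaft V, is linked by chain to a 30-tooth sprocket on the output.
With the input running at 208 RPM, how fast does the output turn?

Gear mesh: ratio = 12/15 = 0.8, so shaft II turns at 208 / 0.8 = 260 RPM.
Gear mesh: ratio = 24/18 = 1.3333, so shaft III turns at 260 / 1.3333 = 195 RPM.
Internal gear: ratio = 48/32 = 1.5, so shaft IV turns at 195 / 1.5 = 130 RPM.
Chain: ratio = 204/34 = 6, so shaft V turns at 130 / 6 = 21.667 RPM.
Chain: ratio = 30/18 = 1.6667, so the output turns at 21.667 / 1.6667 = 13 RPM.

13 RPM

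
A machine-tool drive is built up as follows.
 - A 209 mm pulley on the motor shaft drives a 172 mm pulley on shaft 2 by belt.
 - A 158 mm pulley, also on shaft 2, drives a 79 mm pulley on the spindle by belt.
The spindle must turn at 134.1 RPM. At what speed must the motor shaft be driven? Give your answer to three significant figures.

55.2 RPM

Overall ratio R = 0.82297 × 0.5 = 0.41148.
Required input speed = output speed × R = 134.1 × 0.41148 = 55.18 RPM.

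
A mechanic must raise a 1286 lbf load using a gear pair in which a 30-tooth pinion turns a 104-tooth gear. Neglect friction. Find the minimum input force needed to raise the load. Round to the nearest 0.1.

Gear pair MA = 104/30 = 3.4667.
Effort = load / MA = 1286 / 3.4667 = 370.96 lbf.

371.0 lbf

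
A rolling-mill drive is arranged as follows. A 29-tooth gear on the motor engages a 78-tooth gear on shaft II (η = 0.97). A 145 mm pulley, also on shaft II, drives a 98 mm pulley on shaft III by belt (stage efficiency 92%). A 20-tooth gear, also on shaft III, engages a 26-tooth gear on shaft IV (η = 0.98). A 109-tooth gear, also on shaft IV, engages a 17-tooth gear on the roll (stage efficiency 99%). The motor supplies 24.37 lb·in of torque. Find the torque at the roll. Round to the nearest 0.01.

7.78 lb·in

Gear mesh: ratio = 78/29 = 2.6897; torque at shaft II = 24.37 × 2.6897 × 0.97 = 63.58 lb·in.
Belt: ratio = 98/145 = 0.67586; torque at shaft III = 63.58 × 0.67586 × 0.92 = 39.534 lb·in.
Gear mesh: ratio = 26/20 = 1.3; torque at shaft IV = 39.534 × 1.3 × 0.98 = 50.366 lb·in.
Gear mesh: ratio = 17/109 = 0.15596; torque at the roll = 50.366 × 0.15596 × 0.99 = 7.7767 lb·in.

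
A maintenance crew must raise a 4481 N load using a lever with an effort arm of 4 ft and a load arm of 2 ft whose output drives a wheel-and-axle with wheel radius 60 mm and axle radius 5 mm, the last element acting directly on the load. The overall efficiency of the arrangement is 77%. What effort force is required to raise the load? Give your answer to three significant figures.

242 N

Lever MA = effort arm / load arm = 4/2 = 2.
Wheel-and-axle MA = R/r = 60/5 = 12.
Combined ideal MA = 2 × 12 = 24.
Actual MA = 24 × 0.77 = 18.48.
Effort = load / actual MA = 4481 / 18.48 = 242.48 N.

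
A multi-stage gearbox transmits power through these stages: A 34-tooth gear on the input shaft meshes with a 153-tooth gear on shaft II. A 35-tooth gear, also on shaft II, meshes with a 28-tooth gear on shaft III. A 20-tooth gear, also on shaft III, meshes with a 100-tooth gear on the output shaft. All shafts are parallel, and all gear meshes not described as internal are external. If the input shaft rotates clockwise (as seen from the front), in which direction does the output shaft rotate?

anticlockwise

the input shaft → shaft II: external mesh, 1 reversal → CCW.
shaft II → shaft III: external mesh, 1 reversal → CW.
shaft III → the output shaft: external mesh, 1 reversal → CCW.
3 reversals in total — an odd number — so the output shaft turns opposite to the input shaft.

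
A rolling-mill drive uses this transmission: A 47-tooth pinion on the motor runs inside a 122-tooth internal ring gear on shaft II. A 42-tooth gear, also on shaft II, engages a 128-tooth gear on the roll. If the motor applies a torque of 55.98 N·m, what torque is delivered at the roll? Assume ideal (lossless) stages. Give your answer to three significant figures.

443 N·m

After the internal gear (122/47): 55.98 × 2.5957 = 145.31 N·m
After the gear mesh (128/42): 145.31 × 3.0476 = 442.85 N·m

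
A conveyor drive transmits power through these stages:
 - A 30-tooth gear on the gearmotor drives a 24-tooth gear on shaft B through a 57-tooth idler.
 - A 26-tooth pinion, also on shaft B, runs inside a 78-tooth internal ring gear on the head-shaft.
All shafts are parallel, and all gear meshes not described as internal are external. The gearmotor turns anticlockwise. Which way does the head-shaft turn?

the gearmotor → shaft B: driver → idler → driven is 2 external meshes, 2 reversals → CCW.
shaft B → the head-shaft: internal mesh, same direction → CCW.
2 reversals in total — an even number — so the head-shaft turns the same way as the gearmotor.

anticlockwise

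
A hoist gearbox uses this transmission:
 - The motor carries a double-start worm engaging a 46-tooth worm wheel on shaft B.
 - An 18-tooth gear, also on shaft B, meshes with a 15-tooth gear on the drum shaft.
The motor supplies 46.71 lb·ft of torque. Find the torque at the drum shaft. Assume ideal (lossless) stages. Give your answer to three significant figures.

worm 46/2 = 23 → τ = 46.71·23 = 1074.3 lb·ft
gear mesh 15/18 = 0.83333 → τ = 1074.3·0.83333 = 895.27 lb·ft

895 lb·ft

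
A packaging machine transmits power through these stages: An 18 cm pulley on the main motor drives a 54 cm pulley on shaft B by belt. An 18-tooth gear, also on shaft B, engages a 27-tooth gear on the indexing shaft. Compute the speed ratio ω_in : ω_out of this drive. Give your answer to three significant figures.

4.50

Each stage contributes driven/driver: belt 54/18 = 3, gear mesh 27/18 = 1.5.
Overall: 3 × 1.5 = 4.5.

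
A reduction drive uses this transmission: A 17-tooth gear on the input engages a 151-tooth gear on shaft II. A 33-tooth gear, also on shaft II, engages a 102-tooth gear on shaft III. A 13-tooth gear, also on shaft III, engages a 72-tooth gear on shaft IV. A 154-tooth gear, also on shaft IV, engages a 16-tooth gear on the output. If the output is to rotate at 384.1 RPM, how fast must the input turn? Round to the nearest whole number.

Overall ratio R = 8.8824 × 3.0909 × 5.5385 × 0.1039 = 15.798.
Required input speed = output speed × R = 384.1 × 15.798 = 6068 RPM.

6068 RPM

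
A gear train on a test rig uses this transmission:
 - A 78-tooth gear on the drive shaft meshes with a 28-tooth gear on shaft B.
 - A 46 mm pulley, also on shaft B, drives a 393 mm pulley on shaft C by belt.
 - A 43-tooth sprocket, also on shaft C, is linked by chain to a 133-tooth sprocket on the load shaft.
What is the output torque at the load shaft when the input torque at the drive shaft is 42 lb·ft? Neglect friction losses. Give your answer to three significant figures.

gear mesh 28/78 = 0.35897 → τ = 42·0.35897 = 15.077 lb·ft
belt 393/46 = 8.5435 → τ = 15.077·8.5435 = 128.81 lb·ft
chain 133/43 = 3.093 → τ = 128.81·3.093 = 398.41 lb·ft

398 lb·ft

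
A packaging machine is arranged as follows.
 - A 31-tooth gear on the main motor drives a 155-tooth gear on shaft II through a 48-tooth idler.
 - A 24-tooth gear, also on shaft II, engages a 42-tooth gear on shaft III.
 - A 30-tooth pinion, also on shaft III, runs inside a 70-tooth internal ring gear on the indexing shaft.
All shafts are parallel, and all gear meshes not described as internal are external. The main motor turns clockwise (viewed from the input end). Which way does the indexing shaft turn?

anticlockwise

the main motor → shaft II: driver → idler → driven is 2 external meshes, 2 reversals → CW.
shaft II → shaft III: external mesh, 1 reversal → CCW.
shaft III → the indexing shaft: internal mesh, same direction → CCW.
3 reversals in total — an odd number — so the indexing shaft turns opposite to the main motor.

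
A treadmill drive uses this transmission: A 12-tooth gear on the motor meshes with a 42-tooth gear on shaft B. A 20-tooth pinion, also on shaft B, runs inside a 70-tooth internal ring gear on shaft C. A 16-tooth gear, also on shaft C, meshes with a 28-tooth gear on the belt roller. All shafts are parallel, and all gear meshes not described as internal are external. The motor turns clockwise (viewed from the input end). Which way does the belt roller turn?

the motor → shaft B: external mesh, 1 reversal → CCW.
shaft B → shaft C: internal mesh, same direction → CCW.
shaft C → the belt roller: external mesh, 1 reversal → CW.
2 reversals in total — an even number — so the belt roller turns the same way as the motor.

clockwise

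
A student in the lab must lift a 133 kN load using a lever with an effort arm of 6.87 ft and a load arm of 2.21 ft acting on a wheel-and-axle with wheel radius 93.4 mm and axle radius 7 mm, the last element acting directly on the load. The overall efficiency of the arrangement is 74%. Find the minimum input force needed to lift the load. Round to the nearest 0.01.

Lever MA = effort arm / load arm = 6.87/2.21 = 3.1086.
Wheel-and-axle MA = R/r = 93.4/7 = 13.343.
Combined ideal MA = 3.1086 × 13.343 = 41.478.
Actual MA = 41.478 × 0.74 = 30.693.
Effort = load / actual MA = 133 / 30.693 = 4.3332 kN.

4.33 kN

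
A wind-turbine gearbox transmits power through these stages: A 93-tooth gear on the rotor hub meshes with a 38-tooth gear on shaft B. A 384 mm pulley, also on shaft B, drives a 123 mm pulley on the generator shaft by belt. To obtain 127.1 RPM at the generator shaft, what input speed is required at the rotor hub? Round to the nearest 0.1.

16.6 RPM

Overall ratio R = 0.4086 × 0.32031 = 0.13088.
Required input speed = output speed × R = 127.1 × 0.13088 = 16.635 RPM.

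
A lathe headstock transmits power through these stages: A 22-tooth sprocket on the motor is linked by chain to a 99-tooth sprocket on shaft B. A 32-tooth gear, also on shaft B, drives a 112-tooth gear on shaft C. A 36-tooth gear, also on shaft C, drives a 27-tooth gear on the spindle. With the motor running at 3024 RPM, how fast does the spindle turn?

256 RPM

the motor → shaft B (chain, 99/22): 3024 ÷ 4.5 = 672 RPM
shaft B → shaft C (gear mesh, 112/32): 672 ÷ 3.5 = 192 RPM
shaft C → the spindle (gear mesh, 27/36): 192 ÷ 0.75 = 256 RPM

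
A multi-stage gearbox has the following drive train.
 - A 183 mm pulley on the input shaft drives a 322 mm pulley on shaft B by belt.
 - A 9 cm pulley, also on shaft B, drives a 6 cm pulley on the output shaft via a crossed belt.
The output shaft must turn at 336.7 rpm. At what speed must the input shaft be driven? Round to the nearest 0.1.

Overall ratio R = 1.7596 × 0.66667 = 1.173.
Required input speed = output speed × R = 336.7 × 1.173 = 394.96 rpm.

395.0 rpm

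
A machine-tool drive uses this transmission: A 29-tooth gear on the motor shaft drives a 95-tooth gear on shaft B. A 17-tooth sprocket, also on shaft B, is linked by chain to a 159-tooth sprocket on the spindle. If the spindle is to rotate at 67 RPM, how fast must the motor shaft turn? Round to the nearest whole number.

Overall ratio R = 3.2759 × 9.3529 = 30.639.
Required input speed = output speed × R = 67 × 30.639 = 2052.8 RPM.

2053 RPM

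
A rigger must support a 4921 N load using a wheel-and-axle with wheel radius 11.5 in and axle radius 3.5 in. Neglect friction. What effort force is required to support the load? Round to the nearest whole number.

1498 N

Wheel-and-axle MA = R/r = 11.5/3.5 = 3.2857.
Effort = load / MA = 4921 / 3.2857 = 1497.7 N.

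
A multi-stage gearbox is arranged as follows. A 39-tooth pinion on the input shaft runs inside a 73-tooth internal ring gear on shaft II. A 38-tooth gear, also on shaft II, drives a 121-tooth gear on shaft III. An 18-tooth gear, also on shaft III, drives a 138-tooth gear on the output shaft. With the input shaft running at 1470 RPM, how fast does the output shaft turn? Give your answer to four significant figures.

internal gear 73/39 = 1.8718 → 1470/1.8718 = 785.34 RPM
gear mesh 121/38 = 3.1842 → 785.34/3.1842 = 246.64 RPM
gear mesh 138/18 = 7.6667 → 246.64/7.6667 = 32.17 RPM

32.17 RPM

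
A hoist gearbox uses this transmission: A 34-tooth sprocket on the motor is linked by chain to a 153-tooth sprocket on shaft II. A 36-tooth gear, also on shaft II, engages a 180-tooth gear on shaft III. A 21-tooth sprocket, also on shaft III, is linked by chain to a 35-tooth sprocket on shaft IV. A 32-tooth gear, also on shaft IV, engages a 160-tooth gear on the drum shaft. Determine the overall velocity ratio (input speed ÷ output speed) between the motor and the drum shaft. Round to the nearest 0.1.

Each stage contributes driven/driver: chain 153/34 = 4.5, gear mesh 180/36 = 5, chain 35/21 = 1.6667, gear mesh 160/32 = 5.
Overall: 4.5 × 5 × 1.6667 × 5 = 187.5.

187.5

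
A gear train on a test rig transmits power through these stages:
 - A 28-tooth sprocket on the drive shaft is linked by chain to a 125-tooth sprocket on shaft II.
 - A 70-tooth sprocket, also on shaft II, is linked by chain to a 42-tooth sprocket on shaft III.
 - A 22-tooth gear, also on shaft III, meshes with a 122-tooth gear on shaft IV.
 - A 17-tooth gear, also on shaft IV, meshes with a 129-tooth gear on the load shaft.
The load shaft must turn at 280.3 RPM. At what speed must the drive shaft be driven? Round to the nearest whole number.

Overall ratio R = 4.4643 × 0.6 × 5.5455 × 7.5882 = 112.71.
Required input speed = output speed × R = 280.3 × 112.71 = 31594 RPM.

31594 RPM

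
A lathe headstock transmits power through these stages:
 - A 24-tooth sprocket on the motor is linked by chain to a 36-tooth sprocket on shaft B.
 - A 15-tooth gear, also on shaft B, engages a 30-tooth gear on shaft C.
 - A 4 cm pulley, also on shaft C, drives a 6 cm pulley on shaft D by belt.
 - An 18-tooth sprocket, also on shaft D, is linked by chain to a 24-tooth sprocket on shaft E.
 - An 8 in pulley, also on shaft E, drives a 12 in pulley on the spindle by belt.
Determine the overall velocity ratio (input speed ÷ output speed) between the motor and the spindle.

Each stage contributes driven/driver: chain 36/24 = 1.5, gear mesh 30/15 = 2, belt 6/4 = 1.5, chain 24/18 = 1.3333, belt 12/8 = 1.5.
Overall: 1.5 × 2 × 1.5 × 1.3333 × 1.5 = 9.

9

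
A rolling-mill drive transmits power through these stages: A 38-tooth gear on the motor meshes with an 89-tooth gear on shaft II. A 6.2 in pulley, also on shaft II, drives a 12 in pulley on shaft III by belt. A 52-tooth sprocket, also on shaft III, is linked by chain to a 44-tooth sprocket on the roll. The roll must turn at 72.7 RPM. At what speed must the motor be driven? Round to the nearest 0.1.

278.9 RPM

Overall ratio R = 2.3421 × 1.9355 × 0.84615 = 3.8357.
Required input speed = output speed × R = 72.7 × 3.8357 = 278.86 RPM.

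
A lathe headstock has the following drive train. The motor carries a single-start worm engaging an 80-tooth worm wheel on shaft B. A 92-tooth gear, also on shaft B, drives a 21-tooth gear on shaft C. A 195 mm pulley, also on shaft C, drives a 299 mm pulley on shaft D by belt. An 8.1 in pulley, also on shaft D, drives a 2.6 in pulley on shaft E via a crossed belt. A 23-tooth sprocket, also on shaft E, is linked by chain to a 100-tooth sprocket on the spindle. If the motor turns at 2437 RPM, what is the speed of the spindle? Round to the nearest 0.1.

worm 80/1 = 80 → 2437/80 = 30.462 RPM
gear mesh 21/92 = 0.22826 → 30.462/0.22826 = 133.45 RPM
belt 299/195 = 1.5333 → 133.45/1.5333 = 87.036 RPM
belt 2.6/8.1 = 0.32099 → 87.036/0.32099 = 271.15 RPM
chain 100/23 = 4.3478 → 271.15/4.3478 = 62.364 RPM

62.4 RPM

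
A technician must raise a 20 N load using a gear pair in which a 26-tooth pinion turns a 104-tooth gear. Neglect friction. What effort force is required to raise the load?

Gear pair MA = 104/26 = 4.
Effort = load / MA = 20 / 4 = 5 N.

5 N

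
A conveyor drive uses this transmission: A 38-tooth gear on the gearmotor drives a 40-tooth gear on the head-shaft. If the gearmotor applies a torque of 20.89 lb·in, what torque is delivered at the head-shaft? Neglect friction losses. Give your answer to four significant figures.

gear mesh 40/38 = 1.0526 → τ = 20.89·1.0526 = 21.989 lb·in

21.99 lb·in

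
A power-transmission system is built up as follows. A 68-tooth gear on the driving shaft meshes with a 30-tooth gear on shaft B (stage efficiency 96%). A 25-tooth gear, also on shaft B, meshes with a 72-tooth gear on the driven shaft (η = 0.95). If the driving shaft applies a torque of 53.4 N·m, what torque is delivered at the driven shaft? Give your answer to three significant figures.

Gear mesh: ratio = 30/68 = 0.44118; torque at shaft B = 53.4 × 0.44118 × 0.96 = 22.616 N·m.
Gear mesh: ratio = 72/25 = 2.88; torque at the driven shaft = 22.616 × 2.88 × 0.95 = 61.879 N·m.

61.9 N·m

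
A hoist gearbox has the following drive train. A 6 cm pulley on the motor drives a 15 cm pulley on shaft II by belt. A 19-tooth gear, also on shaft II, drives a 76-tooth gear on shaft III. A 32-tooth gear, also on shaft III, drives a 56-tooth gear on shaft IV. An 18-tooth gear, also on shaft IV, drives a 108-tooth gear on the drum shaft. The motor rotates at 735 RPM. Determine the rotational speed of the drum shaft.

Belt: ratio = 15/6 = 2.5, so shaft II turns at 735 / 2.5 = 294 RPM.
Gear mesh: ratio = 76/19 = 4, so shaft III turns at 294 / 4 = 73.5 RPM.
Gear mesh: ratio = 56/32 = 1.75, so shaft IV turns at 73.5 / 1.75 = 42 RPM.
Gear mesh: ratio = 108/18 = 6, so the drum shaft turns at 42 / 6 = 7 RPM.

7 RPM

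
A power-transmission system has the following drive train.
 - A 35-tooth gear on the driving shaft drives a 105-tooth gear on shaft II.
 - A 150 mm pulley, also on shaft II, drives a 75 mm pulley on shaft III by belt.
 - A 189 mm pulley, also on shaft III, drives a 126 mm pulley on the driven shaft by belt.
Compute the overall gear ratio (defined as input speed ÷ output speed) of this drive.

Each stage contributes driven/driver: gear mesh 105/35 = 3, belt 75/150 = 0.5, belt 126/189 = 0.66667.
Overall: 3 × 0.5 × 0.66667 = 1.

1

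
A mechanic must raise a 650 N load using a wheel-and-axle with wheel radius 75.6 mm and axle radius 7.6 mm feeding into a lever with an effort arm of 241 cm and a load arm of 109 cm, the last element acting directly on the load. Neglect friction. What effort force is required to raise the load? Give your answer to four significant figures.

Wheel-and-axle MA = R/r = 75.6/7.6 = 9.9474.
Lever MA = effort arm / load arm = 241/109 = 2.211.
Combined ideal MA = 9.9474 × 2.211 = 21.994.
Effort = load / MA = 650 / 21.994 = 29.554 N.

29.55 N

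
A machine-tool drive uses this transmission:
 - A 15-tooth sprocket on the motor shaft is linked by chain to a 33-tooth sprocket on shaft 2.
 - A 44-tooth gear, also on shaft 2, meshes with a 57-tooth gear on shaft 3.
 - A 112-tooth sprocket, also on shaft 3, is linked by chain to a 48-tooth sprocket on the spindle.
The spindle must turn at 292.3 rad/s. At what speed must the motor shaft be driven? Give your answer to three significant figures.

357 rad/s

Overall ratio R = 2.2 × 1.2955 × 0.42857 = 1.2214.
Required input speed = output speed × R = 292.3 × 1.2214 = 357.02 rad/s.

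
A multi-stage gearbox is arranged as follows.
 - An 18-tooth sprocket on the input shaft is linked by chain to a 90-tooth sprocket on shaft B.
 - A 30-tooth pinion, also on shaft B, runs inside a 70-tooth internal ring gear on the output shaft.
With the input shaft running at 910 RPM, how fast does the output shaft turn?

78 RPM

Chain: ratio = 90/18 = 5, so shaft B turns at 910 / 5 = 182 RPM.
Internal gear: ratio = 70/30 = 2.3333, so the output shaft turns at 182 / 2.3333 = 78 RPM.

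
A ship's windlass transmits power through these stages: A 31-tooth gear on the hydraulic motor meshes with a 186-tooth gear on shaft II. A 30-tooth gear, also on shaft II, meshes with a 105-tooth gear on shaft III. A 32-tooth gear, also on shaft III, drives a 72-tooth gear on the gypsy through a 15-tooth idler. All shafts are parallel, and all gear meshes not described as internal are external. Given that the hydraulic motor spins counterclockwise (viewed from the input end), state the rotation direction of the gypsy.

counterclockwise

the hydraulic motor → shaft II: external mesh, 1 reversal → CW.
shaft II → shaft III: external mesh, 1 reversal → CCW.
shaft III → the gypsy: driver → idler → driven is 2 external meshes, 2 reversals → CCW.
4 reversals in total — an even number — so the gypsy turns the same way as the hydraulic motor.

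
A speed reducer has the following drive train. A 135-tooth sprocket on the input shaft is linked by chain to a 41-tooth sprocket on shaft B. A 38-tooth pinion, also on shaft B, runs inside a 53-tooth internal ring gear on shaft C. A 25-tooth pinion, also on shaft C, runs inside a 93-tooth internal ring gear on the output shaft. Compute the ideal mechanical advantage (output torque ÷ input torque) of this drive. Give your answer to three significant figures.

1.58

Each stage contributes driven/driver: chain 41/135 = 0.3037, internal gear 53/38 = 1.3947, internal gear 93/25 = 3.72.
Overall: 0.3037 × 1.3947 × 3.72 = 1.5757.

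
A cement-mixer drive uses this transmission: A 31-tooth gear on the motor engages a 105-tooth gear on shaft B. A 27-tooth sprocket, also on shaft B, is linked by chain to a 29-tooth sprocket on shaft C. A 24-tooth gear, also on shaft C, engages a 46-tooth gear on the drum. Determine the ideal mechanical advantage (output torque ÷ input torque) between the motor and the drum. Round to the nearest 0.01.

6.97

Each stage contributes driven/driver: gear mesh 105/31 = 3.3871, chain 29/27 = 1.0741, gear mesh 46/24 = 1.9167.
Overall: 3.3871 × 1.0741 × 1.9167 = 6.9728.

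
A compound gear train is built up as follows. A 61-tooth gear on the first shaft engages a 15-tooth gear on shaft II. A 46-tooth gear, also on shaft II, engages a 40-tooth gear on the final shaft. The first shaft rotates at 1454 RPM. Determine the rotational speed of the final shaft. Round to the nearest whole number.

6800 RPM

Gear mesh: ratio = 15/61 = 0.2459, so shaft II turns at 1454 / 0.2459 = 5912.9 RPM.
Gear mesh: ratio = 40/46 = 0.86957, so the final shaft turns at 5912.9 / 0.86957 = 6799.9 RPM.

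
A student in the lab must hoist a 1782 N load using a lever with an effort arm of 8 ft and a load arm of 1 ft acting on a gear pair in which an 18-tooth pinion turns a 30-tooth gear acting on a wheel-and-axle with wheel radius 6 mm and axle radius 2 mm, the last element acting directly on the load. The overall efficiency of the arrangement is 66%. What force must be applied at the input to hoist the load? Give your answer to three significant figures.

67.5 N

Lever MA = effort arm / load arm = 8/1 = 8.
Gear pair MA = 30/18 = 1.6667.
Wheel-and-axle MA = R/r = 6/2 = 3.
Combined ideal MA = 8 × 1.6667 × 3 = 40.
Actual MA = 40 × 0.66 = 26.4.
Effort = load / actual MA = 1782 / 26.4 = 67.5 N.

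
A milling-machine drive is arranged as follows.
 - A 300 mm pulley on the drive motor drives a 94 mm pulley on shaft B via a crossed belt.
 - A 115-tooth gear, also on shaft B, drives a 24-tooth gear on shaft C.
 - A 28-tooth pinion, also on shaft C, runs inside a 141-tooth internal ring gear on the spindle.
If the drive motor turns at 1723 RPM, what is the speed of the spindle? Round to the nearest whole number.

5232 RPM

Belt: ratio = 94/300 = 0.31333, so shaft B turns at 1723 / 0.31333 = 5498.9 RPM.
Gear mesh: ratio = 24/115 = 0.2087, so shaft C turns at 5498.9 / 0.2087 = 26349 RPM.
Internal gear: ratio = 141/28 = 5.0357, so the spindle turns at 26349 / 5.0357 = 5232.4 RPM.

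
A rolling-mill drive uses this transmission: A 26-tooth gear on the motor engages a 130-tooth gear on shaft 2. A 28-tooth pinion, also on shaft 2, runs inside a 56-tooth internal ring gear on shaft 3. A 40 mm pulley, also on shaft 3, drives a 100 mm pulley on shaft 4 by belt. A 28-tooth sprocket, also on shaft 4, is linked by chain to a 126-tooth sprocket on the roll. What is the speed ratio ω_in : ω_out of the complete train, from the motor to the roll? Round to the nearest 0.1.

112.5

Each stage contributes driven/driver: gear mesh 130/26 = 5, internal gear 56/28 = 2, belt 100/40 = 2.5, chain 126/28 = 4.5.
Overall: 5 × 2 × 2.5 × 4.5 = 112.5.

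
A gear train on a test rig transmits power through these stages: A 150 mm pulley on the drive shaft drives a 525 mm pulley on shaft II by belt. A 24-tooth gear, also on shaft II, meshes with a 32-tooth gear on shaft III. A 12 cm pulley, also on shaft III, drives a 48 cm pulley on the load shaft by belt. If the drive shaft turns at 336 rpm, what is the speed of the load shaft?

the drive shaft → shaft II (belt, 525/150): 336 ÷ 3.5 = 96 rpm
shaft II → shaft III (gear mesh, 32/24): 96 ÷ 1.3333 = 72 rpm
shaft III → the load shaft (belt, 48/12): 72 ÷ 4 = 18 rpm

18 rpm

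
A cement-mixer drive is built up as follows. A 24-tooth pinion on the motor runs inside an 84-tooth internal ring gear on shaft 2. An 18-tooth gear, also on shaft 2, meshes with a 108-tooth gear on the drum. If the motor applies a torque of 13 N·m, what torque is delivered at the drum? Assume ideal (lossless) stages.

273 N·m

internal gear 84/24 = 3.5 → τ = 13·3.5 = 45.5 N·m
gear mesh 108/18 = 6 → τ = 45.5·6 = 273 N·m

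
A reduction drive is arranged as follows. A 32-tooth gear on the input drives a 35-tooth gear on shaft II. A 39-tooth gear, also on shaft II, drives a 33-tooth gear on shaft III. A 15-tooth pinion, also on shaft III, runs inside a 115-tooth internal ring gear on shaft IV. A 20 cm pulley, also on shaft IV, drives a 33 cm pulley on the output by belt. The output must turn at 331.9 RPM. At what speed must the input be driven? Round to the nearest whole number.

3886 RPM

Overall ratio R = 1.0938 × 0.84615 × 7.6667 × 1.65 = 11.707.
Required input speed = output speed × R = 331.9 × 11.707 = 3885.7 RPM.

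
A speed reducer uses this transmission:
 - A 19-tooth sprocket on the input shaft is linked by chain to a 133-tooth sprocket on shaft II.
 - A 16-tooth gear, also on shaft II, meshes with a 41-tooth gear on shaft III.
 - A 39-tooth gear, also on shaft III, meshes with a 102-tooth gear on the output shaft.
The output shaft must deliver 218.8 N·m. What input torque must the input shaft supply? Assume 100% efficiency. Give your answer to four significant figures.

4.664 N·m

Overall ratio R = 7 × 2.5625 × 2.6154 = 46.913.
Input torque = output torque / R = 218.8 / 46.913 = 4.6639 N·m.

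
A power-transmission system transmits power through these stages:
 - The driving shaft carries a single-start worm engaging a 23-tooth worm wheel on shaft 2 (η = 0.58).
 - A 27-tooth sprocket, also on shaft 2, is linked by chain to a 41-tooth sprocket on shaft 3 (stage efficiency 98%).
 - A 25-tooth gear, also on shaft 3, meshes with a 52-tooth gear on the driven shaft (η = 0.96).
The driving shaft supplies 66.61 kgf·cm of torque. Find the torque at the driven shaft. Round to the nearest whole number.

2640 kgf·cm

Worm: ratio = 23/1 = 23; torque at shaft 2 = 66.61 × 23 × 0.58 = 888.58 kgf·cm.
Chain: ratio = 41/27 = 1.5185; torque at shaft 3 = 888.58 × 1.5185 × 0.98 = 1322.3 kgf·cm.
Gear mesh: ratio = 52/25 = 2.08; torque at the driven shaft = 1322.3 × 2.08 × 0.96 = 2640.4 kgf·cm.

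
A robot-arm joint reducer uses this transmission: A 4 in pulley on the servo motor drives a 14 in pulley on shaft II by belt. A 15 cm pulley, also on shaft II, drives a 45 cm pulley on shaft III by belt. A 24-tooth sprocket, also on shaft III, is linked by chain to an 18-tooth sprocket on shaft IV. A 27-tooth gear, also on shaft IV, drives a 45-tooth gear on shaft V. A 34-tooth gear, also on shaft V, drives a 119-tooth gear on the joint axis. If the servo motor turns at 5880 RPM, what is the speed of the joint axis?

the servo motor → shaft II (belt, 14/4): 5880 ÷ 3.5 = 1680 RPM
shaft II → shaft III (belt, 45/15): 1680 ÷ 3 = 560 RPM
shaft III → shaft IV (chain, 18/24): 560 ÷ 0.75 = 746.67 RPM
shaft IV → shaft V (gear mesh, 45/27): 746.67 ÷ 1.6667 = 448 RPM
shaft V → the joint axis (gear mesh, 119/34): 448 ÷ 3.5 = 128 RPM

128 RPM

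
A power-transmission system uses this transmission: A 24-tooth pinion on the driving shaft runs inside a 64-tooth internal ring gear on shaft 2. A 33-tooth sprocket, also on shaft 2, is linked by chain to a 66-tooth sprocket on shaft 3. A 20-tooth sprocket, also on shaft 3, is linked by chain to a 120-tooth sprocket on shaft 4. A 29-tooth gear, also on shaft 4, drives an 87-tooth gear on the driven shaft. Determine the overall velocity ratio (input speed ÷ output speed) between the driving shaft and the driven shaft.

Each stage contributes driven/driver: internal gear 64/24 = 2.6667, chain 66/33 = 2, chain 120/20 = 6, gear mesh 87/29 = 3.
Overall: 2.6667 × 2 × 6 × 3 = 96.

96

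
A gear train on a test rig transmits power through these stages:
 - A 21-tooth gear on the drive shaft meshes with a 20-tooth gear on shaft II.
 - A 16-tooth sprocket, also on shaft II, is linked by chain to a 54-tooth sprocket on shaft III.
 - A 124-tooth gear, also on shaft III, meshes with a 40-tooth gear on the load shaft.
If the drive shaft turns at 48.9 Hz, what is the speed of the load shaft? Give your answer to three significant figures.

47.2 Hz

Gear mesh: ratio = 20/21 = 0.95238, so shaft II turns at 48.9 / 0.95238 = 51.345 Hz.
Chain: ratio = 54/16 = 3.375, so shaft III turns at 51.345 / 3.375 = 15.213 Hz.
Gear mesh: ratio = 40/124 = 0.32258, so the load shaft turns at 15.213 / 0.32258 = 47.161 Hz.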